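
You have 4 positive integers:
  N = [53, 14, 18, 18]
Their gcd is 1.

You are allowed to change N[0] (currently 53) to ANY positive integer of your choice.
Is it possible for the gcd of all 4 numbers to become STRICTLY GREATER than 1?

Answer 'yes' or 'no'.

Answer: yes

Derivation:
Current gcd = 1
gcd of all OTHER numbers (without N[0]=53): gcd([14, 18, 18]) = 2
The new gcd after any change is gcd(2, new_value).
This can be at most 2.
Since 2 > old gcd 1, the gcd CAN increase (e.g., set N[0] = 2).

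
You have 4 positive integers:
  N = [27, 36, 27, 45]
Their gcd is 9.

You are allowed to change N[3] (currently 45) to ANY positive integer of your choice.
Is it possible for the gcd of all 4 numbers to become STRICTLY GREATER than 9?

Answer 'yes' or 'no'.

Current gcd = 9
gcd of all OTHER numbers (without N[3]=45): gcd([27, 36, 27]) = 9
The new gcd after any change is gcd(9, new_value).
This can be at most 9.
Since 9 = old gcd 9, the gcd can only stay the same or decrease.

Answer: no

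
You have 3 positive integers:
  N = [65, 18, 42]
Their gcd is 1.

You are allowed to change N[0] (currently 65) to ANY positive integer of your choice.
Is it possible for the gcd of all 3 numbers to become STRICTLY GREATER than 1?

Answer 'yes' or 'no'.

Current gcd = 1
gcd of all OTHER numbers (without N[0]=65): gcd([18, 42]) = 6
The new gcd after any change is gcd(6, new_value).
This can be at most 6.
Since 6 > old gcd 1, the gcd CAN increase (e.g., set N[0] = 6).

Answer: yes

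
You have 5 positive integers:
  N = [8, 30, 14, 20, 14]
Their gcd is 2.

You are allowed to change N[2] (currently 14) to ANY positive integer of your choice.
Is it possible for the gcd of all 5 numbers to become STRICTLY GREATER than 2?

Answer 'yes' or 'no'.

Current gcd = 2
gcd of all OTHER numbers (without N[2]=14): gcd([8, 30, 20, 14]) = 2
The new gcd after any change is gcd(2, new_value).
This can be at most 2.
Since 2 = old gcd 2, the gcd can only stay the same or decrease.

Answer: no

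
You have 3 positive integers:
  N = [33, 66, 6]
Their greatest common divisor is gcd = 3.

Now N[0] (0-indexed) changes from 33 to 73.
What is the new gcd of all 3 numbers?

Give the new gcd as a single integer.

Numbers: [33, 66, 6], gcd = 3
Change: index 0, 33 -> 73
gcd of the OTHER numbers (without index 0): gcd([66, 6]) = 6
New gcd = gcd(g_others, new_val) = gcd(6, 73) = 1

Answer: 1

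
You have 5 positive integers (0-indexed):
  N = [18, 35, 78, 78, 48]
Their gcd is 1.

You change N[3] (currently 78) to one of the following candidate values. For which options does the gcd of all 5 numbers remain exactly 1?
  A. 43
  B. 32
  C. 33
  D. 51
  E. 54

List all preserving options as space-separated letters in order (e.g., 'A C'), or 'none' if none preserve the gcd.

Answer: A B C D E

Derivation:
Old gcd = 1; gcd of others (without N[3]) = 1
New gcd for candidate v: gcd(1, v). Preserves old gcd iff gcd(1, v) = 1.
  Option A: v=43, gcd(1,43)=1 -> preserves
  Option B: v=32, gcd(1,32)=1 -> preserves
  Option C: v=33, gcd(1,33)=1 -> preserves
  Option D: v=51, gcd(1,51)=1 -> preserves
  Option E: v=54, gcd(1,54)=1 -> preserves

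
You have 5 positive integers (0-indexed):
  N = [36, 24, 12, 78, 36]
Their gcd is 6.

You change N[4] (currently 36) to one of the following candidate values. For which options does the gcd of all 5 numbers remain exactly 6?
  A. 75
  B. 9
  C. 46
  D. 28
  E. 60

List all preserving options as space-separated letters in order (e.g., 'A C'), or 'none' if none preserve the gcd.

Old gcd = 6; gcd of others (without N[4]) = 6
New gcd for candidate v: gcd(6, v). Preserves old gcd iff gcd(6, v) = 6.
  Option A: v=75, gcd(6,75)=3 -> changes
  Option B: v=9, gcd(6,9)=3 -> changes
  Option C: v=46, gcd(6,46)=2 -> changes
  Option D: v=28, gcd(6,28)=2 -> changes
  Option E: v=60, gcd(6,60)=6 -> preserves

Answer: E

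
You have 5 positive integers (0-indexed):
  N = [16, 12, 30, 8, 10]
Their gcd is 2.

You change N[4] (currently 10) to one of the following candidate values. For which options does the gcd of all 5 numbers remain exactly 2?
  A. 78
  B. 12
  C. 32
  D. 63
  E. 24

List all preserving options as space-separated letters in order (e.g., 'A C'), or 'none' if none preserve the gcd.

Answer: A B C E

Derivation:
Old gcd = 2; gcd of others (without N[4]) = 2
New gcd for candidate v: gcd(2, v). Preserves old gcd iff gcd(2, v) = 2.
  Option A: v=78, gcd(2,78)=2 -> preserves
  Option B: v=12, gcd(2,12)=2 -> preserves
  Option C: v=32, gcd(2,32)=2 -> preserves
  Option D: v=63, gcd(2,63)=1 -> changes
  Option E: v=24, gcd(2,24)=2 -> preserves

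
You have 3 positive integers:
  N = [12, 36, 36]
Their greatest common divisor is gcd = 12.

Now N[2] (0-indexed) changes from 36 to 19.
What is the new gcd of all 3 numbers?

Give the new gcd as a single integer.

Numbers: [12, 36, 36], gcd = 12
Change: index 2, 36 -> 19
gcd of the OTHER numbers (without index 2): gcd([12, 36]) = 12
New gcd = gcd(g_others, new_val) = gcd(12, 19) = 1

Answer: 1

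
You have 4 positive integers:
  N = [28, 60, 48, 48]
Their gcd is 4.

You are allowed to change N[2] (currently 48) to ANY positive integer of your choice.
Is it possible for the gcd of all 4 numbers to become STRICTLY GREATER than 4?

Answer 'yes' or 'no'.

Answer: no

Derivation:
Current gcd = 4
gcd of all OTHER numbers (without N[2]=48): gcd([28, 60, 48]) = 4
The new gcd after any change is gcd(4, new_value).
This can be at most 4.
Since 4 = old gcd 4, the gcd can only stay the same or decrease.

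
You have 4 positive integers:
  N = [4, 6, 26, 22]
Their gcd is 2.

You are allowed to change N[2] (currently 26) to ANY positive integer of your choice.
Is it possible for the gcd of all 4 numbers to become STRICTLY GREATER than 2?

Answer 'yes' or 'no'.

Current gcd = 2
gcd of all OTHER numbers (without N[2]=26): gcd([4, 6, 22]) = 2
The new gcd after any change is gcd(2, new_value).
This can be at most 2.
Since 2 = old gcd 2, the gcd can only stay the same or decrease.

Answer: no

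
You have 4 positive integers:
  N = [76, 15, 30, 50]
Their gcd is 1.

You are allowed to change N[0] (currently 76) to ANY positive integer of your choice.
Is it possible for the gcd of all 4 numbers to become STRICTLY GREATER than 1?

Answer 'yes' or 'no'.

Current gcd = 1
gcd of all OTHER numbers (without N[0]=76): gcd([15, 30, 50]) = 5
The new gcd after any change is gcd(5, new_value).
This can be at most 5.
Since 5 > old gcd 1, the gcd CAN increase (e.g., set N[0] = 5).

Answer: yes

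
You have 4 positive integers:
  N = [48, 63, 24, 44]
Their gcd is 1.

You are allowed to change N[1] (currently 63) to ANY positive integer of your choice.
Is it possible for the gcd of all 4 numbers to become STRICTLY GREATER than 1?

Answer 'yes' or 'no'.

Current gcd = 1
gcd of all OTHER numbers (without N[1]=63): gcd([48, 24, 44]) = 4
The new gcd after any change is gcd(4, new_value).
This can be at most 4.
Since 4 > old gcd 1, the gcd CAN increase (e.g., set N[1] = 4).

Answer: yes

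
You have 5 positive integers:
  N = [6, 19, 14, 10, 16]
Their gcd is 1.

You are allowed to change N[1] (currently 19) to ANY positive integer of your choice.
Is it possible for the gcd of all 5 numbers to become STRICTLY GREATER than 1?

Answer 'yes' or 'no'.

Current gcd = 1
gcd of all OTHER numbers (without N[1]=19): gcd([6, 14, 10, 16]) = 2
The new gcd after any change is gcd(2, new_value).
This can be at most 2.
Since 2 > old gcd 1, the gcd CAN increase (e.g., set N[1] = 2).

Answer: yes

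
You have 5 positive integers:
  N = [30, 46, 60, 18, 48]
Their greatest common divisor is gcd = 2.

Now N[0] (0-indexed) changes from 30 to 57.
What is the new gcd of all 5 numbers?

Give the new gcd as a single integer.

Numbers: [30, 46, 60, 18, 48], gcd = 2
Change: index 0, 30 -> 57
gcd of the OTHER numbers (without index 0): gcd([46, 60, 18, 48]) = 2
New gcd = gcd(g_others, new_val) = gcd(2, 57) = 1

Answer: 1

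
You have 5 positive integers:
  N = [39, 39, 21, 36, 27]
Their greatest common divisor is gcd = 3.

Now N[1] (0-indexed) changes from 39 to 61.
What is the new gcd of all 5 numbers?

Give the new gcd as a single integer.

Numbers: [39, 39, 21, 36, 27], gcd = 3
Change: index 1, 39 -> 61
gcd of the OTHER numbers (without index 1): gcd([39, 21, 36, 27]) = 3
New gcd = gcd(g_others, new_val) = gcd(3, 61) = 1

Answer: 1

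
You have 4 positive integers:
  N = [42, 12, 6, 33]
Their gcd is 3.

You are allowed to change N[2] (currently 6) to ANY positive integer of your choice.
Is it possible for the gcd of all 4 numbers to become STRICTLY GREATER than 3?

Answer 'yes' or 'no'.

Current gcd = 3
gcd of all OTHER numbers (without N[2]=6): gcd([42, 12, 33]) = 3
The new gcd after any change is gcd(3, new_value).
This can be at most 3.
Since 3 = old gcd 3, the gcd can only stay the same or decrease.

Answer: no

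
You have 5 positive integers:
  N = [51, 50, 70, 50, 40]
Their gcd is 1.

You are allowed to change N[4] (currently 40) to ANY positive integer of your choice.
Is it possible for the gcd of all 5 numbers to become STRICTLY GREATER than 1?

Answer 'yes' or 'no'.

Current gcd = 1
gcd of all OTHER numbers (without N[4]=40): gcd([51, 50, 70, 50]) = 1
The new gcd after any change is gcd(1, new_value).
This can be at most 1.
Since 1 = old gcd 1, the gcd can only stay the same or decrease.

Answer: no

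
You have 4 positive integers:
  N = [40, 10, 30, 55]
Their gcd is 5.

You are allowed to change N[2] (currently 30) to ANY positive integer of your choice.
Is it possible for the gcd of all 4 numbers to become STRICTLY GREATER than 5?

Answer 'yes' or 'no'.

Current gcd = 5
gcd of all OTHER numbers (without N[2]=30): gcd([40, 10, 55]) = 5
The new gcd after any change is gcd(5, new_value).
This can be at most 5.
Since 5 = old gcd 5, the gcd can only stay the same or decrease.

Answer: no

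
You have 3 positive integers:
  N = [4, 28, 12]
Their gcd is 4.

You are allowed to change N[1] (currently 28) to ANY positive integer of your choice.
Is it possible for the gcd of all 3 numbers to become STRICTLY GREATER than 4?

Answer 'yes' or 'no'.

Answer: no

Derivation:
Current gcd = 4
gcd of all OTHER numbers (without N[1]=28): gcd([4, 12]) = 4
The new gcd after any change is gcd(4, new_value).
This can be at most 4.
Since 4 = old gcd 4, the gcd can only stay the same or decrease.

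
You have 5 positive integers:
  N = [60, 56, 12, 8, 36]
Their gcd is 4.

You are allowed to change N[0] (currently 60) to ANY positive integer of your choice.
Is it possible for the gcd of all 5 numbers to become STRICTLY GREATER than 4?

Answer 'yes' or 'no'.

Answer: no

Derivation:
Current gcd = 4
gcd of all OTHER numbers (without N[0]=60): gcd([56, 12, 8, 36]) = 4
The new gcd after any change is gcd(4, new_value).
This can be at most 4.
Since 4 = old gcd 4, the gcd can only stay the same or decrease.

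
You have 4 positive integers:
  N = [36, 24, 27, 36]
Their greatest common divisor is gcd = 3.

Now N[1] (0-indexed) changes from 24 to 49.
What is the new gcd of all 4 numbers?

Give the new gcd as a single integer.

Numbers: [36, 24, 27, 36], gcd = 3
Change: index 1, 24 -> 49
gcd of the OTHER numbers (without index 1): gcd([36, 27, 36]) = 9
New gcd = gcd(g_others, new_val) = gcd(9, 49) = 1

Answer: 1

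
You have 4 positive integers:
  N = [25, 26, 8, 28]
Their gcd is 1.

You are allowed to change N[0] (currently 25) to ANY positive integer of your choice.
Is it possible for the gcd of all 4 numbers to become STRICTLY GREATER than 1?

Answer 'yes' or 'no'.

Current gcd = 1
gcd of all OTHER numbers (without N[0]=25): gcd([26, 8, 28]) = 2
The new gcd after any change is gcd(2, new_value).
This can be at most 2.
Since 2 > old gcd 1, the gcd CAN increase (e.g., set N[0] = 2).

Answer: yes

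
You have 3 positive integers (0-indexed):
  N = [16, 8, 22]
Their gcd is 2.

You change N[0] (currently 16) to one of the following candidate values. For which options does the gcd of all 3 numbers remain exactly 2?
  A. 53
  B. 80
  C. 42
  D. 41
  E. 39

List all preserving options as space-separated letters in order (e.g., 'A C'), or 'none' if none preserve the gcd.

Old gcd = 2; gcd of others (without N[0]) = 2
New gcd for candidate v: gcd(2, v). Preserves old gcd iff gcd(2, v) = 2.
  Option A: v=53, gcd(2,53)=1 -> changes
  Option B: v=80, gcd(2,80)=2 -> preserves
  Option C: v=42, gcd(2,42)=2 -> preserves
  Option D: v=41, gcd(2,41)=1 -> changes
  Option E: v=39, gcd(2,39)=1 -> changes

Answer: B C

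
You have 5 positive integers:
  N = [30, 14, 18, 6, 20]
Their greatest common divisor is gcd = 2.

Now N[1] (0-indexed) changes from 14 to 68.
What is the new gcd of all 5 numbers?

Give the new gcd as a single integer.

Answer: 2

Derivation:
Numbers: [30, 14, 18, 6, 20], gcd = 2
Change: index 1, 14 -> 68
gcd of the OTHER numbers (without index 1): gcd([30, 18, 6, 20]) = 2
New gcd = gcd(g_others, new_val) = gcd(2, 68) = 2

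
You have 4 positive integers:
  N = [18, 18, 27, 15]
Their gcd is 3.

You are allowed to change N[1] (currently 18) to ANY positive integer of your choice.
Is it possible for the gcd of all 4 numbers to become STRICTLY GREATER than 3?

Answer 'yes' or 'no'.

Answer: no

Derivation:
Current gcd = 3
gcd of all OTHER numbers (without N[1]=18): gcd([18, 27, 15]) = 3
The new gcd after any change is gcd(3, new_value).
This can be at most 3.
Since 3 = old gcd 3, the gcd can only stay the same or decrease.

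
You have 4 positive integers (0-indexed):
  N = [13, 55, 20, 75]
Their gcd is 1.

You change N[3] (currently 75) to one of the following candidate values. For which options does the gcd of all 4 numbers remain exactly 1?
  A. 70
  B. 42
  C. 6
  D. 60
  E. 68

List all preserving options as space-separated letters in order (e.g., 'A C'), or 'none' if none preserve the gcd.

Answer: A B C D E

Derivation:
Old gcd = 1; gcd of others (without N[3]) = 1
New gcd for candidate v: gcd(1, v). Preserves old gcd iff gcd(1, v) = 1.
  Option A: v=70, gcd(1,70)=1 -> preserves
  Option B: v=42, gcd(1,42)=1 -> preserves
  Option C: v=6, gcd(1,6)=1 -> preserves
  Option D: v=60, gcd(1,60)=1 -> preserves
  Option E: v=68, gcd(1,68)=1 -> preserves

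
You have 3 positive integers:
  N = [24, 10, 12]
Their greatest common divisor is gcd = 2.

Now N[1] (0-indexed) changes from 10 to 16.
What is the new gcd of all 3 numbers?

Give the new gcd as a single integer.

Numbers: [24, 10, 12], gcd = 2
Change: index 1, 10 -> 16
gcd of the OTHER numbers (without index 1): gcd([24, 12]) = 12
New gcd = gcd(g_others, new_val) = gcd(12, 16) = 4

Answer: 4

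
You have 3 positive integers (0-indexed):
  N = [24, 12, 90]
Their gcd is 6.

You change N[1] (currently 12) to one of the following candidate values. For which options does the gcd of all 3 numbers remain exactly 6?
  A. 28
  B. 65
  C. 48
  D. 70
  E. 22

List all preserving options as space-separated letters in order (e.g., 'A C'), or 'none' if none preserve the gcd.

Answer: C

Derivation:
Old gcd = 6; gcd of others (without N[1]) = 6
New gcd for candidate v: gcd(6, v). Preserves old gcd iff gcd(6, v) = 6.
  Option A: v=28, gcd(6,28)=2 -> changes
  Option B: v=65, gcd(6,65)=1 -> changes
  Option C: v=48, gcd(6,48)=6 -> preserves
  Option D: v=70, gcd(6,70)=2 -> changes
  Option E: v=22, gcd(6,22)=2 -> changes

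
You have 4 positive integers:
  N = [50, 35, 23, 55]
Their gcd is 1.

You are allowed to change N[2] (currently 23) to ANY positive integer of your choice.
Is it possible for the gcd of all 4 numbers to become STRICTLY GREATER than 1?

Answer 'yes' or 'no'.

Current gcd = 1
gcd of all OTHER numbers (without N[2]=23): gcd([50, 35, 55]) = 5
The new gcd after any change is gcd(5, new_value).
This can be at most 5.
Since 5 > old gcd 1, the gcd CAN increase (e.g., set N[2] = 5).

Answer: yes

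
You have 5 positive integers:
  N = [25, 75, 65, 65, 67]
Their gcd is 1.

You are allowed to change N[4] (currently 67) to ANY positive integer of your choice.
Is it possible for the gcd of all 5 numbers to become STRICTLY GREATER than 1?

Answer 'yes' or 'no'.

Current gcd = 1
gcd of all OTHER numbers (without N[4]=67): gcd([25, 75, 65, 65]) = 5
The new gcd after any change is gcd(5, new_value).
This can be at most 5.
Since 5 > old gcd 1, the gcd CAN increase (e.g., set N[4] = 5).

Answer: yes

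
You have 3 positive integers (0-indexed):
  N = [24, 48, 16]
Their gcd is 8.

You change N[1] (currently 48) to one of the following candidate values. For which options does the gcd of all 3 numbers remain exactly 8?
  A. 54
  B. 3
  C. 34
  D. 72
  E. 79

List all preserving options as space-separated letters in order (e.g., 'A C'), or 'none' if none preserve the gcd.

Old gcd = 8; gcd of others (without N[1]) = 8
New gcd for candidate v: gcd(8, v). Preserves old gcd iff gcd(8, v) = 8.
  Option A: v=54, gcd(8,54)=2 -> changes
  Option B: v=3, gcd(8,3)=1 -> changes
  Option C: v=34, gcd(8,34)=2 -> changes
  Option D: v=72, gcd(8,72)=8 -> preserves
  Option E: v=79, gcd(8,79)=1 -> changes

Answer: D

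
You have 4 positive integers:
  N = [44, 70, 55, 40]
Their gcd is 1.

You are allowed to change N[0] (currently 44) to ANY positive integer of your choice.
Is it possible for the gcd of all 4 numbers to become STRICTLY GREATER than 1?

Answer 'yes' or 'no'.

Answer: yes

Derivation:
Current gcd = 1
gcd of all OTHER numbers (without N[0]=44): gcd([70, 55, 40]) = 5
The new gcd after any change is gcd(5, new_value).
This can be at most 5.
Since 5 > old gcd 1, the gcd CAN increase (e.g., set N[0] = 5).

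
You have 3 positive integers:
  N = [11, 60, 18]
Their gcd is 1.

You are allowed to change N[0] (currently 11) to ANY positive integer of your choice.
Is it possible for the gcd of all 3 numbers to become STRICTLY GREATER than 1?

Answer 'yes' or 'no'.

Current gcd = 1
gcd of all OTHER numbers (without N[0]=11): gcd([60, 18]) = 6
The new gcd after any change is gcd(6, new_value).
This can be at most 6.
Since 6 > old gcd 1, the gcd CAN increase (e.g., set N[0] = 6).

Answer: yes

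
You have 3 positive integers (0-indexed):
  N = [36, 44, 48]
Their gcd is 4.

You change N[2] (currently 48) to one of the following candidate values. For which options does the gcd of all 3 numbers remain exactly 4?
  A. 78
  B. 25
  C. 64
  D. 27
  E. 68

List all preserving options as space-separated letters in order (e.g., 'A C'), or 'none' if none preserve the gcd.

Answer: C E

Derivation:
Old gcd = 4; gcd of others (without N[2]) = 4
New gcd for candidate v: gcd(4, v). Preserves old gcd iff gcd(4, v) = 4.
  Option A: v=78, gcd(4,78)=2 -> changes
  Option B: v=25, gcd(4,25)=1 -> changes
  Option C: v=64, gcd(4,64)=4 -> preserves
  Option D: v=27, gcd(4,27)=1 -> changes
  Option E: v=68, gcd(4,68)=4 -> preserves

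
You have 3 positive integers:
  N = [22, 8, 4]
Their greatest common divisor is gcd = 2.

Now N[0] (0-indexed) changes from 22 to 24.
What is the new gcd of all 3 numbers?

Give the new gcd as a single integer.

Numbers: [22, 8, 4], gcd = 2
Change: index 0, 22 -> 24
gcd of the OTHER numbers (without index 0): gcd([8, 4]) = 4
New gcd = gcd(g_others, new_val) = gcd(4, 24) = 4

Answer: 4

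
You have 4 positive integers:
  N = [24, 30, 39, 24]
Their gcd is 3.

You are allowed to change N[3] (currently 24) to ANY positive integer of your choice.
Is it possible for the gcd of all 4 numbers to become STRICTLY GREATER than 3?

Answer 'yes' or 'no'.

Current gcd = 3
gcd of all OTHER numbers (without N[3]=24): gcd([24, 30, 39]) = 3
The new gcd after any change is gcd(3, new_value).
This can be at most 3.
Since 3 = old gcd 3, the gcd can only stay the same or decrease.

Answer: no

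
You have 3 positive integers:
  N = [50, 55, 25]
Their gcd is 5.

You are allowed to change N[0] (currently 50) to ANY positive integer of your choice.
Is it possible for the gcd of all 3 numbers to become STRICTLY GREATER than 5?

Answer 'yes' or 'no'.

Answer: no

Derivation:
Current gcd = 5
gcd of all OTHER numbers (without N[0]=50): gcd([55, 25]) = 5
The new gcd after any change is gcd(5, new_value).
This can be at most 5.
Since 5 = old gcd 5, the gcd can only stay the same or decrease.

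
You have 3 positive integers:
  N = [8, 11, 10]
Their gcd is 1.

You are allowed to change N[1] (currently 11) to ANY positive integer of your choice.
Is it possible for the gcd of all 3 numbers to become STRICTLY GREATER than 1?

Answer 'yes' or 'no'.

Answer: yes

Derivation:
Current gcd = 1
gcd of all OTHER numbers (without N[1]=11): gcd([8, 10]) = 2
The new gcd after any change is gcd(2, new_value).
This can be at most 2.
Since 2 > old gcd 1, the gcd CAN increase (e.g., set N[1] = 2).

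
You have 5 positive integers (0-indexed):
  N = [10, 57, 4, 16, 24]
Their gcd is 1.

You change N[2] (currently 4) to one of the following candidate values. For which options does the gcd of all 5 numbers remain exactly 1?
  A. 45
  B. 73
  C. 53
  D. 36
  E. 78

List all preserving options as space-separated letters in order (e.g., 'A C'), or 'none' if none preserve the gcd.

Answer: A B C D E

Derivation:
Old gcd = 1; gcd of others (without N[2]) = 1
New gcd for candidate v: gcd(1, v). Preserves old gcd iff gcd(1, v) = 1.
  Option A: v=45, gcd(1,45)=1 -> preserves
  Option B: v=73, gcd(1,73)=1 -> preserves
  Option C: v=53, gcd(1,53)=1 -> preserves
  Option D: v=36, gcd(1,36)=1 -> preserves
  Option E: v=78, gcd(1,78)=1 -> preserves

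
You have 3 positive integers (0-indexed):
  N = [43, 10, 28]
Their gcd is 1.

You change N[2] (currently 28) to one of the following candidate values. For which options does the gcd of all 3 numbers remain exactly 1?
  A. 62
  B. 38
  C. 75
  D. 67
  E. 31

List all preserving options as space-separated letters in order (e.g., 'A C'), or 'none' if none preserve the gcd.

Answer: A B C D E

Derivation:
Old gcd = 1; gcd of others (without N[2]) = 1
New gcd for candidate v: gcd(1, v). Preserves old gcd iff gcd(1, v) = 1.
  Option A: v=62, gcd(1,62)=1 -> preserves
  Option B: v=38, gcd(1,38)=1 -> preserves
  Option C: v=75, gcd(1,75)=1 -> preserves
  Option D: v=67, gcd(1,67)=1 -> preserves
  Option E: v=31, gcd(1,31)=1 -> preserves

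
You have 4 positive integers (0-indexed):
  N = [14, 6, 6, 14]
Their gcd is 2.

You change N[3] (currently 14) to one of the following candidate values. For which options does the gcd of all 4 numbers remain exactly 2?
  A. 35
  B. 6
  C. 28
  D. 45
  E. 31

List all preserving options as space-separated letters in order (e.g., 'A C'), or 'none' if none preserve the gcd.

Answer: B C

Derivation:
Old gcd = 2; gcd of others (without N[3]) = 2
New gcd for candidate v: gcd(2, v). Preserves old gcd iff gcd(2, v) = 2.
  Option A: v=35, gcd(2,35)=1 -> changes
  Option B: v=6, gcd(2,6)=2 -> preserves
  Option C: v=28, gcd(2,28)=2 -> preserves
  Option D: v=45, gcd(2,45)=1 -> changes
  Option E: v=31, gcd(2,31)=1 -> changes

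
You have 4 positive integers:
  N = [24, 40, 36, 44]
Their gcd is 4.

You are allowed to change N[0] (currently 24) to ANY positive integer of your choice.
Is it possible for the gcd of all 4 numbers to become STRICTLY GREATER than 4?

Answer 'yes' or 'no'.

Current gcd = 4
gcd of all OTHER numbers (without N[0]=24): gcd([40, 36, 44]) = 4
The new gcd after any change is gcd(4, new_value).
This can be at most 4.
Since 4 = old gcd 4, the gcd can only stay the same or decrease.

Answer: no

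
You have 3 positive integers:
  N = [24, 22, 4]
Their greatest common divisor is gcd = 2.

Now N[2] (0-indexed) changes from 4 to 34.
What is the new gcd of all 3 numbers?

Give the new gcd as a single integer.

Answer: 2

Derivation:
Numbers: [24, 22, 4], gcd = 2
Change: index 2, 4 -> 34
gcd of the OTHER numbers (without index 2): gcd([24, 22]) = 2
New gcd = gcd(g_others, new_val) = gcd(2, 34) = 2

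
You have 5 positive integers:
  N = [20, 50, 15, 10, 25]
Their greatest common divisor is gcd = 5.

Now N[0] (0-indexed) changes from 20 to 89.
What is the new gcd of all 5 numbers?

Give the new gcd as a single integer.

Answer: 1

Derivation:
Numbers: [20, 50, 15, 10, 25], gcd = 5
Change: index 0, 20 -> 89
gcd of the OTHER numbers (without index 0): gcd([50, 15, 10, 25]) = 5
New gcd = gcd(g_others, new_val) = gcd(5, 89) = 1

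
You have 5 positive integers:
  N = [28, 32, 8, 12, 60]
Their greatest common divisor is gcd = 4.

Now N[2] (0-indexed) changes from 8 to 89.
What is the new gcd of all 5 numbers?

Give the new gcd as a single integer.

Numbers: [28, 32, 8, 12, 60], gcd = 4
Change: index 2, 8 -> 89
gcd of the OTHER numbers (without index 2): gcd([28, 32, 12, 60]) = 4
New gcd = gcd(g_others, new_val) = gcd(4, 89) = 1

Answer: 1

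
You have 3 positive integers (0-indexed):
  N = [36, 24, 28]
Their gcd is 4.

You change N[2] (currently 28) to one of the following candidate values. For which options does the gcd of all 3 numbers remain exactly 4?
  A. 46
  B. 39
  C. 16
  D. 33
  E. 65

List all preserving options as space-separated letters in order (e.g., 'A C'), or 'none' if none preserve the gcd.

Old gcd = 4; gcd of others (without N[2]) = 12
New gcd for candidate v: gcd(12, v). Preserves old gcd iff gcd(12, v) = 4.
  Option A: v=46, gcd(12,46)=2 -> changes
  Option B: v=39, gcd(12,39)=3 -> changes
  Option C: v=16, gcd(12,16)=4 -> preserves
  Option D: v=33, gcd(12,33)=3 -> changes
  Option E: v=65, gcd(12,65)=1 -> changes

Answer: C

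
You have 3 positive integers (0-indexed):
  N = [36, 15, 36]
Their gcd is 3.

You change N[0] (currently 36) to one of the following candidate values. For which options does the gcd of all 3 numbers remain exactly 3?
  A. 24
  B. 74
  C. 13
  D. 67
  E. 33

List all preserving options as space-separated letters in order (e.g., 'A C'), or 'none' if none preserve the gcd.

Old gcd = 3; gcd of others (without N[0]) = 3
New gcd for candidate v: gcd(3, v). Preserves old gcd iff gcd(3, v) = 3.
  Option A: v=24, gcd(3,24)=3 -> preserves
  Option B: v=74, gcd(3,74)=1 -> changes
  Option C: v=13, gcd(3,13)=1 -> changes
  Option D: v=67, gcd(3,67)=1 -> changes
  Option E: v=33, gcd(3,33)=3 -> preserves

Answer: A E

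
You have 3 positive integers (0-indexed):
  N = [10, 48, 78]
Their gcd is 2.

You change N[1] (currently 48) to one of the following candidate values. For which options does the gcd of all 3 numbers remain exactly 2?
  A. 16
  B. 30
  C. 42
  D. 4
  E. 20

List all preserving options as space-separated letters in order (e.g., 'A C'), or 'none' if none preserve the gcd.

Answer: A B C D E

Derivation:
Old gcd = 2; gcd of others (without N[1]) = 2
New gcd for candidate v: gcd(2, v). Preserves old gcd iff gcd(2, v) = 2.
  Option A: v=16, gcd(2,16)=2 -> preserves
  Option B: v=30, gcd(2,30)=2 -> preserves
  Option C: v=42, gcd(2,42)=2 -> preserves
  Option D: v=4, gcd(2,4)=2 -> preserves
  Option E: v=20, gcd(2,20)=2 -> preserves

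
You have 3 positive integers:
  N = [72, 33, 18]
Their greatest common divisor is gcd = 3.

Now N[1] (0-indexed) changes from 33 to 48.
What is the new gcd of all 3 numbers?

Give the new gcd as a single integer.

Answer: 6

Derivation:
Numbers: [72, 33, 18], gcd = 3
Change: index 1, 33 -> 48
gcd of the OTHER numbers (without index 1): gcd([72, 18]) = 18
New gcd = gcd(g_others, new_val) = gcd(18, 48) = 6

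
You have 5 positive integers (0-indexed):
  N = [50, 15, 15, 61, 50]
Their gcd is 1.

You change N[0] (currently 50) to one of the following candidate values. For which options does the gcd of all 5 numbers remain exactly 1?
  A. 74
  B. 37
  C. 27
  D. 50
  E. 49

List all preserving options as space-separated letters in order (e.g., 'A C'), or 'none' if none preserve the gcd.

Answer: A B C D E

Derivation:
Old gcd = 1; gcd of others (without N[0]) = 1
New gcd for candidate v: gcd(1, v). Preserves old gcd iff gcd(1, v) = 1.
  Option A: v=74, gcd(1,74)=1 -> preserves
  Option B: v=37, gcd(1,37)=1 -> preserves
  Option C: v=27, gcd(1,27)=1 -> preserves
  Option D: v=50, gcd(1,50)=1 -> preserves
  Option E: v=49, gcd(1,49)=1 -> preserves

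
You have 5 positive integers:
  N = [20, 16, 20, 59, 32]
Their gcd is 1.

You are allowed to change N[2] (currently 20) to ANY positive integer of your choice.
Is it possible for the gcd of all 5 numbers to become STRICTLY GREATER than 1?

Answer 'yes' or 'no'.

Answer: no

Derivation:
Current gcd = 1
gcd of all OTHER numbers (without N[2]=20): gcd([20, 16, 59, 32]) = 1
The new gcd after any change is gcd(1, new_value).
This can be at most 1.
Since 1 = old gcd 1, the gcd can only stay the same or decrease.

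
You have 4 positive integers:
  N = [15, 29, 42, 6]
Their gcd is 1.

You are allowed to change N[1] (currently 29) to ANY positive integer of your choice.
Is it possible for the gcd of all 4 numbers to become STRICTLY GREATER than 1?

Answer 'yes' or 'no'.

Current gcd = 1
gcd of all OTHER numbers (without N[1]=29): gcd([15, 42, 6]) = 3
The new gcd after any change is gcd(3, new_value).
This can be at most 3.
Since 3 > old gcd 1, the gcd CAN increase (e.g., set N[1] = 3).

Answer: yes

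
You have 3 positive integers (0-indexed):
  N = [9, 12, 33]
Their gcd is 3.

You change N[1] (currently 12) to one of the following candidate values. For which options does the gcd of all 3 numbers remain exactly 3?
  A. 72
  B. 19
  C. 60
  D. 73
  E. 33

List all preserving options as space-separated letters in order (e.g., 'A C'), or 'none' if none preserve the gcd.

Old gcd = 3; gcd of others (without N[1]) = 3
New gcd for candidate v: gcd(3, v). Preserves old gcd iff gcd(3, v) = 3.
  Option A: v=72, gcd(3,72)=3 -> preserves
  Option B: v=19, gcd(3,19)=1 -> changes
  Option C: v=60, gcd(3,60)=3 -> preserves
  Option D: v=73, gcd(3,73)=1 -> changes
  Option E: v=33, gcd(3,33)=3 -> preserves

Answer: A C E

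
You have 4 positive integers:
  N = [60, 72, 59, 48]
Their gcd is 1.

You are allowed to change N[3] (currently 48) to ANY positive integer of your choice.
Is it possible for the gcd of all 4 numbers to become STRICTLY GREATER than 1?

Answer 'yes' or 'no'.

Answer: no

Derivation:
Current gcd = 1
gcd of all OTHER numbers (without N[3]=48): gcd([60, 72, 59]) = 1
The new gcd after any change is gcd(1, new_value).
This can be at most 1.
Since 1 = old gcd 1, the gcd can only stay the same or decrease.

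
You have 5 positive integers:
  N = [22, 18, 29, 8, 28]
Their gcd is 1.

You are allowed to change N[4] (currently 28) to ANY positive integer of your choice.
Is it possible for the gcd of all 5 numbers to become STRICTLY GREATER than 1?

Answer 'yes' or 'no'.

Answer: no

Derivation:
Current gcd = 1
gcd of all OTHER numbers (without N[4]=28): gcd([22, 18, 29, 8]) = 1
The new gcd after any change is gcd(1, new_value).
This can be at most 1.
Since 1 = old gcd 1, the gcd can only stay the same or decrease.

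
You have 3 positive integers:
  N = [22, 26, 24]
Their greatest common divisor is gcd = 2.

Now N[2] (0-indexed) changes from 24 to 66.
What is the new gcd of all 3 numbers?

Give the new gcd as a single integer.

Numbers: [22, 26, 24], gcd = 2
Change: index 2, 24 -> 66
gcd of the OTHER numbers (without index 2): gcd([22, 26]) = 2
New gcd = gcd(g_others, new_val) = gcd(2, 66) = 2

Answer: 2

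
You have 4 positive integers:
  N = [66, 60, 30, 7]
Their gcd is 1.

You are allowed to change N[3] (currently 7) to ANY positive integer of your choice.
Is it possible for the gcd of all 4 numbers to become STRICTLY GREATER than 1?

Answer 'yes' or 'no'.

Answer: yes

Derivation:
Current gcd = 1
gcd of all OTHER numbers (without N[3]=7): gcd([66, 60, 30]) = 6
The new gcd after any change is gcd(6, new_value).
This can be at most 6.
Since 6 > old gcd 1, the gcd CAN increase (e.g., set N[3] = 6).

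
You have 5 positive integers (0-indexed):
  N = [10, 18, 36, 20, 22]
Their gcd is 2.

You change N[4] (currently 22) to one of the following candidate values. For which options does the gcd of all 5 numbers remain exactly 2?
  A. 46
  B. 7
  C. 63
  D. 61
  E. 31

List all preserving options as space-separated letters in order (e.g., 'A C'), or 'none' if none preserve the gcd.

Old gcd = 2; gcd of others (without N[4]) = 2
New gcd for candidate v: gcd(2, v). Preserves old gcd iff gcd(2, v) = 2.
  Option A: v=46, gcd(2,46)=2 -> preserves
  Option B: v=7, gcd(2,7)=1 -> changes
  Option C: v=63, gcd(2,63)=1 -> changes
  Option D: v=61, gcd(2,61)=1 -> changes
  Option E: v=31, gcd(2,31)=1 -> changes

Answer: A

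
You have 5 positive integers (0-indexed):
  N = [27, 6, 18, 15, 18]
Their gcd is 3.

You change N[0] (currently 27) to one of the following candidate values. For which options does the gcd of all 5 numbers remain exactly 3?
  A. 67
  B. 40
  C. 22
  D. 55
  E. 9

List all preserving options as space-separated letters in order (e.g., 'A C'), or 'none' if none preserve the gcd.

Old gcd = 3; gcd of others (without N[0]) = 3
New gcd for candidate v: gcd(3, v). Preserves old gcd iff gcd(3, v) = 3.
  Option A: v=67, gcd(3,67)=1 -> changes
  Option B: v=40, gcd(3,40)=1 -> changes
  Option C: v=22, gcd(3,22)=1 -> changes
  Option D: v=55, gcd(3,55)=1 -> changes
  Option E: v=9, gcd(3,9)=3 -> preserves

Answer: E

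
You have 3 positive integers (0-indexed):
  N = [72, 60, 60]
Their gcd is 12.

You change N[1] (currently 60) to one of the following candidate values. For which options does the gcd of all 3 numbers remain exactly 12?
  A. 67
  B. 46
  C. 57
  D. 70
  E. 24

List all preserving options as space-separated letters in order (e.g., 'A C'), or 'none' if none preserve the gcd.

Answer: E

Derivation:
Old gcd = 12; gcd of others (without N[1]) = 12
New gcd for candidate v: gcd(12, v). Preserves old gcd iff gcd(12, v) = 12.
  Option A: v=67, gcd(12,67)=1 -> changes
  Option B: v=46, gcd(12,46)=2 -> changes
  Option C: v=57, gcd(12,57)=3 -> changes
  Option D: v=70, gcd(12,70)=2 -> changes
  Option E: v=24, gcd(12,24)=12 -> preserves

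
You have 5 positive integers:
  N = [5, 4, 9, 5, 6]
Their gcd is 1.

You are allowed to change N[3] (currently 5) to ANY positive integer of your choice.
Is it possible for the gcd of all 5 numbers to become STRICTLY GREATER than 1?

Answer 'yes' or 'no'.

Answer: no

Derivation:
Current gcd = 1
gcd of all OTHER numbers (without N[3]=5): gcd([5, 4, 9, 6]) = 1
The new gcd after any change is gcd(1, new_value).
This can be at most 1.
Since 1 = old gcd 1, the gcd can only stay the same or decrease.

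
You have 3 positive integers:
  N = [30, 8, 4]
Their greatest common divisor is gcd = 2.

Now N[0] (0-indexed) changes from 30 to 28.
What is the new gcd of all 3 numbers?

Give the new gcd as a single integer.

Answer: 4

Derivation:
Numbers: [30, 8, 4], gcd = 2
Change: index 0, 30 -> 28
gcd of the OTHER numbers (without index 0): gcd([8, 4]) = 4
New gcd = gcd(g_others, new_val) = gcd(4, 28) = 4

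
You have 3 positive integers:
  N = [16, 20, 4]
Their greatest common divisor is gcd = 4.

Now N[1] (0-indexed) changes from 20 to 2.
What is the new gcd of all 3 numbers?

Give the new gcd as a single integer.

Answer: 2

Derivation:
Numbers: [16, 20, 4], gcd = 4
Change: index 1, 20 -> 2
gcd of the OTHER numbers (without index 1): gcd([16, 4]) = 4
New gcd = gcd(g_others, new_val) = gcd(4, 2) = 2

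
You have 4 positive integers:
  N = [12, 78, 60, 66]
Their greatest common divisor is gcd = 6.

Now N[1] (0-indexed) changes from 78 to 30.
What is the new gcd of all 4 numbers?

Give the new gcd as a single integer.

Answer: 6

Derivation:
Numbers: [12, 78, 60, 66], gcd = 6
Change: index 1, 78 -> 30
gcd of the OTHER numbers (without index 1): gcd([12, 60, 66]) = 6
New gcd = gcd(g_others, new_val) = gcd(6, 30) = 6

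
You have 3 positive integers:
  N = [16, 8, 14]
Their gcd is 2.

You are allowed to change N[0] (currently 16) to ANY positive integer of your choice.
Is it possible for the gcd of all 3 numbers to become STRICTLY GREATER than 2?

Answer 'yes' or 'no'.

Answer: no

Derivation:
Current gcd = 2
gcd of all OTHER numbers (without N[0]=16): gcd([8, 14]) = 2
The new gcd after any change is gcd(2, new_value).
This can be at most 2.
Since 2 = old gcd 2, the gcd can only stay the same or decrease.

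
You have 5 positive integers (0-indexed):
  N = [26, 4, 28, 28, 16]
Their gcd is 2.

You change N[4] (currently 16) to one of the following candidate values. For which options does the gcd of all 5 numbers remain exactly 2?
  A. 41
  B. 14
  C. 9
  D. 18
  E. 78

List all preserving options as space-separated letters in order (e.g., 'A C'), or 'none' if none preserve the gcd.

Answer: B D E

Derivation:
Old gcd = 2; gcd of others (without N[4]) = 2
New gcd for candidate v: gcd(2, v). Preserves old gcd iff gcd(2, v) = 2.
  Option A: v=41, gcd(2,41)=1 -> changes
  Option B: v=14, gcd(2,14)=2 -> preserves
  Option C: v=9, gcd(2,9)=1 -> changes
  Option D: v=18, gcd(2,18)=2 -> preserves
  Option E: v=78, gcd(2,78)=2 -> preserves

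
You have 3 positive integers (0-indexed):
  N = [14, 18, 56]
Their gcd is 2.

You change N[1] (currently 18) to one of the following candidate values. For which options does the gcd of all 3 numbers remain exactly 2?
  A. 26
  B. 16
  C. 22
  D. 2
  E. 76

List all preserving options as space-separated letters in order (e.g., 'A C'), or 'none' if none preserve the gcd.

Answer: A B C D E

Derivation:
Old gcd = 2; gcd of others (without N[1]) = 14
New gcd for candidate v: gcd(14, v). Preserves old gcd iff gcd(14, v) = 2.
  Option A: v=26, gcd(14,26)=2 -> preserves
  Option B: v=16, gcd(14,16)=2 -> preserves
  Option C: v=22, gcd(14,22)=2 -> preserves
  Option D: v=2, gcd(14,2)=2 -> preserves
  Option E: v=76, gcd(14,76)=2 -> preserves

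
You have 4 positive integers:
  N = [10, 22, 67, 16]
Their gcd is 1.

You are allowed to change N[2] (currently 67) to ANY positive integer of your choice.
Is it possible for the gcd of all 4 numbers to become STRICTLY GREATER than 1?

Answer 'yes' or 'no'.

Answer: yes

Derivation:
Current gcd = 1
gcd of all OTHER numbers (without N[2]=67): gcd([10, 22, 16]) = 2
The new gcd after any change is gcd(2, new_value).
This can be at most 2.
Since 2 > old gcd 1, the gcd CAN increase (e.g., set N[2] = 2).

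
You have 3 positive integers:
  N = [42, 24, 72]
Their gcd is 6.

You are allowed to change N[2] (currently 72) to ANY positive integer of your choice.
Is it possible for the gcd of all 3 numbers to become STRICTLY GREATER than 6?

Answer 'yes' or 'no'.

Answer: no

Derivation:
Current gcd = 6
gcd of all OTHER numbers (without N[2]=72): gcd([42, 24]) = 6
The new gcd after any change is gcd(6, new_value).
This can be at most 6.
Since 6 = old gcd 6, the gcd can only stay the same or decrease.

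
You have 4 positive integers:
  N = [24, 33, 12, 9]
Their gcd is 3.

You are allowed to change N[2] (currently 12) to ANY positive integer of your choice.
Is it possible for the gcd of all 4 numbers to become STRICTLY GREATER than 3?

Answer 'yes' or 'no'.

Answer: no

Derivation:
Current gcd = 3
gcd of all OTHER numbers (without N[2]=12): gcd([24, 33, 9]) = 3
The new gcd after any change is gcd(3, new_value).
This can be at most 3.
Since 3 = old gcd 3, the gcd can only stay the same or decrease.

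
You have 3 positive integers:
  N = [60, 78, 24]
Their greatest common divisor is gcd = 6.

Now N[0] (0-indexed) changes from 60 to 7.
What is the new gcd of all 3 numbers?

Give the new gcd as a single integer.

Answer: 1

Derivation:
Numbers: [60, 78, 24], gcd = 6
Change: index 0, 60 -> 7
gcd of the OTHER numbers (without index 0): gcd([78, 24]) = 6
New gcd = gcd(g_others, new_val) = gcd(6, 7) = 1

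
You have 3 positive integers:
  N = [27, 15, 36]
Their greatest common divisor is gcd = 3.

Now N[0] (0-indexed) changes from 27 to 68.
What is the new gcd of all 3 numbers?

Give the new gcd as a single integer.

Numbers: [27, 15, 36], gcd = 3
Change: index 0, 27 -> 68
gcd of the OTHER numbers (without index 0): gcd([15, 36]) = 3
New gcd = gcd(g_others, new_val) = gcd(3, 68) = 1

Answer: 1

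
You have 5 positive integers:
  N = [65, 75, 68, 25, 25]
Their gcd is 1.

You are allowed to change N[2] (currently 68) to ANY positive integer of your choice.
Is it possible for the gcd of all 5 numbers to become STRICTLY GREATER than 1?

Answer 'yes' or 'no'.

Answer: yes

Derivation:
Current gcd = 1
gcd of all OTHER numbers (without N[2]=68): gcd([65, 75, 25, 25]) = 5
The new gcd after any change is gcd(5, new_value).
This can be at most 5.
Since 5 > old gcd 1, the gcd CAN increase (e.g., set N[2] = 5).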